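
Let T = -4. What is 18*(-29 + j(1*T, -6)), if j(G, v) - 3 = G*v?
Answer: -36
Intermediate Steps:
j(G, v) = 3 + G*v
18*(-29 + j(1*T, -6)) = 18*(-29 + (3 + (1*(-4))*(-6))) = 18*(-29 + (3 - 4*(-6))) = 18*(-29 + (3 + 24)) = 18*(-29 + 27) = 18*(-2) = -36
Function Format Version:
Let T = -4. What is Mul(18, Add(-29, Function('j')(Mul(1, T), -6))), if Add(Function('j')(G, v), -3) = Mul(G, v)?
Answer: -36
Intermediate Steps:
Function('j')(G, v) = Add(3, Mul(G, v))
Mul(18, Add(-29, Function('j')(Mul(1, T), -6))) = Mul(18, Add(-29, Add(3, Mul(Mul(1, -4), -6)))) = Mul(18, Add(-29, Add(3, Mul(-4, -6)))) = Mul(18, Add(-29, Add(3, 24))) = Mul(18, Add(-29, 27)) = Mul(18, -2) = -36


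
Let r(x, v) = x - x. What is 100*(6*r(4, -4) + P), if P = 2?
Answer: 200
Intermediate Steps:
r(x, v) = 0
100*(6*r(4, -4) + P) = 100*(6*0 + 2) = 100*(0 + 2) = 100*2 = 200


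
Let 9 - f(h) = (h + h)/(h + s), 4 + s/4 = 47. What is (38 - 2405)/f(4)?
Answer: -52074/197 ≈ -264.33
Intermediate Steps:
s = 172 (s = -16 + 4*47 = -16 + 188 = 172)
f(h) = 9 - 2*h/(172 + h) (f(h) = 9 - (h + h)/(h + 172) = 9 - 2*h/(172 + h))
(38 - 2405)/f(4) = (38 - 2405)/(((1548 + 7*4)/(172 + 4))) = -2367*176/(1548 + 28) = -2367/((1/176)*1576) = -2367/197/22 = -2367*22/197 = -52074/197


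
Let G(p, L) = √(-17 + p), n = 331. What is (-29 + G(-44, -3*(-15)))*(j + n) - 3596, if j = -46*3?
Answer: -9193 + 193*I*√61 ≈ -9193.0 + 1507.4*I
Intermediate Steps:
j = -138
(-29 + G(-44, -3*(-15)))*(j + n) - 3596 = (-29 + √(-17 - 44))*(-138 + 331) - 3596 = (-29 + √(-61))*193 - 3596 = (-29 + I*√61)*193 - 3596 = (-5597 + 193*I*√61) - 3596 = -9193 + 193*I*√61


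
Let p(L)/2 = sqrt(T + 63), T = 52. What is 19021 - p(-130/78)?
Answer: 19021 - 2*sqrt(115) ≈ 19000.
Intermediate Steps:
p(L) = 2*sqrt(115) (p(L) = 2*sqrt(52 + 63) = 2*sqrt(115))
19021 - p(-130/78) = 19021 - 2*sqrt(115)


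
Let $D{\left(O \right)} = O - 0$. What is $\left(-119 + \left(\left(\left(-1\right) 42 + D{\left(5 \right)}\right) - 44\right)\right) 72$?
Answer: $-14400$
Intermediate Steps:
$D{\left(O \right)} = O$ ($D{\left(O \right)} = O + 0 = O$)
$\left(-119 + \left(\left(\left(-1\right) 42 + D{\left(5 \right)}\right) - 44\right)\right) 72 = \left(-119 + \left(\left(\left(-1\right) 42 + 5\right) - 44\right)\right) 72 = \left(-119 + \left(\left(-42 + 5\right) - 44\right)\right) 72 = \left(-119 - 81\right) 72 = \left(-200\right) 72 = -14400$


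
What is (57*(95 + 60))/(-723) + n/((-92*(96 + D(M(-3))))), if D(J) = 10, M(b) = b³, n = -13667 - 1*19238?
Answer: -20789535/2350232 ≈ -8.8457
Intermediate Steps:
n = -32905 (n = -13667 - 19238 = -32905)
(57*(95 + 60))/(-723) + n/((-92*(96 + D(M(-3))))) = (57*(95 + 60))/(-723) - 32905*(-1/(92*(96 + 10))) = (57*155)*(-1/723) - 32905/((-92*106)) = 8835*(-1/723) - 32905/(-9752) = -2945/241 - 32905*(-1/9752) = -2945/241 + 32905/9752 = -20789535/2350232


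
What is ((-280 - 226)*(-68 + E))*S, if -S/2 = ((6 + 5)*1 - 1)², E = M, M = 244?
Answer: 17811200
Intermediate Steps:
E = 244
S = -200 (S = -2*((6 + 5)*1 - 1)² = -2*(11*1 - 1)² = -2*(11 - 1)² = -2*10² = -2*100 = -200)
((-280 - 226)*(-68 + E))*S = ((-280 - 226)*(-68 + 244))*(-200) = -506*176*(-200) = -89056*(-200) = 17811200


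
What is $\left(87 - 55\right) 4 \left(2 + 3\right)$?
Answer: $640$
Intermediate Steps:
$\left(87 - 55\right) 4 \left(2 + 3\right) = \left(87 - 55\right) 4 \cdot 5 = 32 \cdot 20 = 640$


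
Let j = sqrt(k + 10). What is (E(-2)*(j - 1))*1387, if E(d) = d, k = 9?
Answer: 2774 - 2774*sqrt(19) ≈ -9317.6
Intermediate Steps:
j = sqrt(19) (j = sqrt(9 + 10) = sqrt(19) ≈ 4.3589)
(E(-2)*(j - 1))*1387 = -2*(sqrt(19) - 1)*1387 = -2*(-1 + sqrt(19))*1387 = (2 - 2*sqrt(19))*1387 = 2774 - 2774*sqrt(19)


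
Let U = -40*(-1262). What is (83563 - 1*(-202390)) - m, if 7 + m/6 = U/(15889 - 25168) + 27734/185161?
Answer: 163808365930123/572702973 ≈ 2.8603e+5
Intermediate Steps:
U = 50480
m = -42232691854/572702973 (m = -42 + 6*(50480/(15889 - 25168) + 27734/185161) = -42 + 6*(50480/(-9279) + 27734*(1/185161)) = -42 + 6*(50480*(-1/9279) + 27734/185161) = -42 + 6*(-50480/9279 + 27734/185161) = -42 + 6*(-9089583494/1718108919) = -42 - 18179166988/572702973 = -42232691854/572702973 ≈ -73.743)
(83563 - 1*(-202390)) - m = (83563 - 1*(-202390)) - 1*(-42232691854/572702973) = (83563 + 202390) + 42232691854/572702973 = 285953 + 42232691854/572702973 = 163808365930123/572702973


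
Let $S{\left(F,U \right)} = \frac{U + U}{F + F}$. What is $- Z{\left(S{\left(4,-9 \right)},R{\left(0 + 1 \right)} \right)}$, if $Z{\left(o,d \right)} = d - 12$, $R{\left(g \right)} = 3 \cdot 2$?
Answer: $6$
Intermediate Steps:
$R{\left(g \right)} = 6$
$S{\left(F,U \right)} = \frac{U}{F}$ ($S{\left(F,U \right)} = \frac{2 U}{2 F} = 2 U \frac{1}{2 F} = \frac{U}{F}$)
$Z{\left(o,d \right)} = -12 + d$ ($Z{\left(o,d \right)} = d - 12 = -12 + d$)
$- Z{\left(S{\left(4,-9 \right)},R{\left(0 + 1 \right)} \right)} = - (-12 + 6) = \left(-1\right) \left(-6\right) = 6$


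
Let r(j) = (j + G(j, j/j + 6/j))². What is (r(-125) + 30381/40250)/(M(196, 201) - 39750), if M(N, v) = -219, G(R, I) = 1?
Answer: -618914381/1608752250 ≈ -0.38472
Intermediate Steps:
r(j) = (1 + j)² (r(j) = (j + 1)² = (1 + j)²)
(r(-125) + 30381/40250)/(M(196, 201) - 39750) = ((1 - 125)² + 30381/40250)/(-219 - 39750) = ((-124)² + 30381*(1/40250))/(-39969) = (15376 + 30381/40250)*(-1/39969) = (618914381/40250)*(-1/39969) = -618914381/1608752250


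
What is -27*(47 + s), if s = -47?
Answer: 0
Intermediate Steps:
-27*(47 + s) = -27*(47 - 47) = -27*0 = 0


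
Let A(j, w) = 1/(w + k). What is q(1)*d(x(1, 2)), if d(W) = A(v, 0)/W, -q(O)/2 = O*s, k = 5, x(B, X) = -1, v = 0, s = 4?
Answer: 8/5 ≈ 1.6000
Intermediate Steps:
A(j, w) = 1/(5 + w) (A(j, w) = 1/(w + 5) = 1/(5 + w))
q(O) = -8*O (q(O) = -2*O*4 = -8*O)
d(W) = 1/(5*W) (d(W) = 1/((5 + 0)*W) = 1/(5*W))
q(1)*d(x(1, 2)) = (-8*1)*((⅕)/(-1)) = -8*(-1)/5 = -8*(-⅕) = 8/5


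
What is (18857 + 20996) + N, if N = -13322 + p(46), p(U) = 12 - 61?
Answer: 26482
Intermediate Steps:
p(U) = -49
N = -13371 (N = -13322 - 49 = -13371)
(18857 + 20996) + N = (18857 + 20996) - 13371 = 39853 - 13371 = 26482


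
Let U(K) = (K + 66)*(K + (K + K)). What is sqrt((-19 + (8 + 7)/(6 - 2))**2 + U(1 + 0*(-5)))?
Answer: sqrt(6937)/4 ≈ 20.822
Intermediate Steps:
U(K) = 3*K*(66 + K) (U(K) = (66 + K)*(K + 2*K) = (66 + K)*(3*K) = 3*K*(66 + K))
sqrt((-19 + (8 + 7)/(6 - 2))**2 + U(1 + 0*(-5))) = sqrt((-19 + (8 + 7)/(6 - 2))**2 + 3*(1 + 0*(-5))*(66 + (1 + 0*(-5)))) = sqrt((-19 + 15/4)**2 + 3*(1 + 0)*(66 + (1 + 0))) = sqrt((-19 + 15*(1/4))**2 + 3*1*(66 + 1)) = sqrt((-19 + 15/4)**2 + 3*1*67) = sqrt((-61/4)**2 + 201) = sqrt(3721/16 + 201) = sqrt(6937/16) = sqrt(6937)/4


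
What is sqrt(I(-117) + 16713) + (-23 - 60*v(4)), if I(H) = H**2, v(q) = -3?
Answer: 157 + 3*sqrt(3378) ≈ 331.36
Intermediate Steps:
sqrt(I(-117) + 16713) + (-23 - 60*v(4)) = sqrt((-117)**2 + 16713) + (-23 - 60*(-3)) = sqrt(13689 + 16713) + (-23 + 180) = sqrt(30402) + 157 = 3*sqrt(3378) + 157 = 157 + 3*sqrt(3378)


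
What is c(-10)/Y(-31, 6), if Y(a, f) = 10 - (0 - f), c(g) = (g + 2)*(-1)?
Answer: ½ ≈ 0.50000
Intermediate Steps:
c(g) = -2 - g (c(g) = (2 + g)*(-1) = -2 - g)
Y(a, f) = 10 + f (Y(a, f) = 10 - (-1)*f = 10 + f)
c(-10)/Y(-31, 6) = (-2 - 1*(-10))/(10 + 6) = (-2 + 10)/16 = 8*(1/16) = ½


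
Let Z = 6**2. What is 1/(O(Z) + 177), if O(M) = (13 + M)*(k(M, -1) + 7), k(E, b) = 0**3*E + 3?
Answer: 1/667 ≈ 0.0014993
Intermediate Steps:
Z = 36
k(E, b) = 3 (k(E, b) = 0*E + 3 = 0 + 3 = 3)
O(M) = 130 + 10*M (O(M) = (13 + M)*(3 + 7) = (13 + M)*10 = 130 + 10*M)
1/(O(Z) + 177) = 1/((130 + 10*36) + 177) = 1/((130 + 360) + 177) = 1/(490 + 177) = 1/667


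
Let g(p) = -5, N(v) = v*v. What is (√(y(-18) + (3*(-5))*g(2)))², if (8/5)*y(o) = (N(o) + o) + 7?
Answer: 2165/8 ≈ 270.63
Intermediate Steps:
N(v) = v²
y(o) = 35/8 + 5*o/8 + 5*o²/8 (y(o) = 5*((o² + o) + 7)/8 = 5*((o + o²) + 7)/8 = 5*(7 + o + o²)/8 = 35/8 + 5*o/8 + 5*o²/8)
(√(y(-18) + (3*(-5))*g(2)))² = (√((35/8 + (5/8)*(-18) + (5/8)*(-18)²) + (3*(-5))*(-5)))² = (√((35/8 - 45/4 + (5/8)*324) - 15*(-5)))² = (√((35/8 - 45/4 + 405/2) + 75))² = (√(1565/8 + 75))² = (√(2165/8))² = (√4330/4)² = 2165/8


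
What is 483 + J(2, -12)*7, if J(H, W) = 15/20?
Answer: 1953/4 ≈ 488.25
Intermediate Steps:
J(H, W) = 3/4 (J(H, W) = 15*(1/20) = 3/4)
483 + J(2, -12)*7 = 483 + (3/4)*7 = 483 + 21/4 = 1953/4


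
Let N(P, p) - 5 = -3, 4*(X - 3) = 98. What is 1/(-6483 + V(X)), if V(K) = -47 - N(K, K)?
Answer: -1/6532 ≈ -0.00015309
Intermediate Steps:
X = 55/2 (X = 3 + (1/4)*98 = 3 + 49/2 = 55/2 ≈ 27.500)
N(P, p) = 2 (N(P, p) = 5 - 3 = 2)
V(K) = -49 (V(K) = -47 - 1*2 = -47 - 2 = -49)
1/(-6483 + V(X)) = 1/(-6483 - 49) = 1/(-6532) = -1/6532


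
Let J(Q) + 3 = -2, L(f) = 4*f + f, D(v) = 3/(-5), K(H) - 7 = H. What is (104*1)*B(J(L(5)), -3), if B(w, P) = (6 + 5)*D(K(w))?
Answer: -3432/5 ≈ -686.40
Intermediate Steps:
K(H) = 7 + H
D(v) = -⅗ (D(v) = 3*(-⅕) = -⅗)
L(f) = 5*f
J(Q) = -5 (J(Q) = -3 - 2 = -5)
B(w, P) = -33/5 (B(w, P) = (6 + 5)*(-⅗) = 11*(-⅗) = -33/5)
(104*1)*B(J(L(5)), -3) = (104*1)*(-33/5) = 104*(-33/5) = -3432/5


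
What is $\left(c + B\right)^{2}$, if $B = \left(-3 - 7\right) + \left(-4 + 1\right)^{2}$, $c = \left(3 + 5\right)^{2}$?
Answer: $3969$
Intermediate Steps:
$c = 64$ ($c = 8^{2} = 64$)
$B = -1$ ($B = -10 + \left(-3\right)^{2} = -10 + 9 = -1$)
$\left(c + B\right)^{2} = \left(64 - 1\right)^{2} = 63^{2} = 3969$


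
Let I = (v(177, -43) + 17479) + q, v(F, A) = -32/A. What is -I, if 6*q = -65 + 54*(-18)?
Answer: -4465183/258 ≈ -17307.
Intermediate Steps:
q = -1037/6 (q = (-65 + 54*(-18))/6 = (-65 - 972)/6 = (⅙)*(-1037) = -1037/6 ≈ -172.83)
I = 4465183/258 (I = (-32/(-43) + 17479) - 1037/6 = (-32*(-1/43) + 17479) - 1037/6 = (32/43 + 17479) - 1037/6 = 751629/43 - 1037/6 = 4465183/258 ≈ 17307.)
-I = -1*4465183/258 = -4465183/258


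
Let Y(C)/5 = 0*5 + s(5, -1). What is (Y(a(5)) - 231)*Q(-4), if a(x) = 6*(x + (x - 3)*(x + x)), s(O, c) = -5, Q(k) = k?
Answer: 1024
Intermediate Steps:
a(x) = 6*x + 12*x*(-3 + x) (a(x) = 6*(x + (-3 + x)*(2*x)) = 6*(x + 2*x*(-3 + x)) = 6*x + 12*x*(-3 + x))
Y(C) = -25 (Y(C) = 5*(0*5 - 5) = 5*(0 - 5) = 5*(-5) = -25)
(Y(a(5)) - 231)*Q(-4) = (-25 - 231)*(-4) = -256*(-4) = 1024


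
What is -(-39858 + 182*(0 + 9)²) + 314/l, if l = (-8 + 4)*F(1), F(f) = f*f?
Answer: 50075/2 ≈ 25038.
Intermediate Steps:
F(f) = f²
l = -4 (l = (-8 + 4)*1² = -4*1 = -4)
-(-39858 + 182*(0 + 9)²) + 314/l = -(-39858 + 182*(0 + 9)²) + 314/(-4) = -182/(1/(-219 + 9²)) + 314*(-¼) = -182/(1/(-219 + 81)) - 157/2 = -182/(1/(-138)) - 157/2 = -182/(-1/138) - 157/2 = -182*(-138) - 157/2 = 25116 - 157/2 = 50075/2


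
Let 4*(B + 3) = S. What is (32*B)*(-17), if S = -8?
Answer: 2720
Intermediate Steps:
B = -5 (B = -3 + (¼)*(-8) = -3 - 2 = -5)
(32*B)*(-17) = (32*(-5))*(-17) = -160*(-17) = 2720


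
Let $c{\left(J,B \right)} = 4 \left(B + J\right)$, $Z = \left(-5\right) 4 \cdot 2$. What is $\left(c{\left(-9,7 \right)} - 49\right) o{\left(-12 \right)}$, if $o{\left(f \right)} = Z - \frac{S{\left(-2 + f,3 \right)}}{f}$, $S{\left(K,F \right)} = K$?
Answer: $\frac{4693}{2} \approx 2346.5$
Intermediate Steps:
$Z = -40$ ($Z = \left(-20\right) 2 = -40$)
$c{\left(J,B \right)} = 4 B + 4 J$
$o{\left(f \right)} = -40 - \frac{-2 + f}{f}$
$\left(c{\left(-9,7 \right)} - 49\right) o{\left(-12 \right)} = \left(\left(4 \cdot 7 + 4 \left(-9\right)\right) - 49\right) \left(-41 + \frac{2}{-12}\right) = \left(\left(28 - 36\right) - 49\right) \left(-41 + 2 \left(- \frac{1}{12}\right)\right) = \left(-8 - 49\right) \left(-41 - \frac{1}{6}\right) = \left(-57\right) \left(- \frac{247}{6}\right) = \frac{4693}{2}$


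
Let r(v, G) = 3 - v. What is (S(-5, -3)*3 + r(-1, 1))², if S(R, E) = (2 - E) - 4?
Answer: 49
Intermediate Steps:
S(R, E) = -2 - E
(S(-5, -3)*3 + r(-1, 1))² = ((-2 - 1*(-3))*3 + (3 - 1*(-1)))² = ((-2 + 3)*3 + (3 + 1))² = (1*3 + 4)² = (3 + 4)² = 7² = 49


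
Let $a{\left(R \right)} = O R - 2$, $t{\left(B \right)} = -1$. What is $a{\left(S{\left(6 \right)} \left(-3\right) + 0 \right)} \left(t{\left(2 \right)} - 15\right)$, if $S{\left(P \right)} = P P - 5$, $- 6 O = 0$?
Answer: $32$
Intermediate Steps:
$O = 0$ ($O = \left(- \frac{1}{6}\right) 0 = 0$)
$S{\left(P \right)} = -5 + P^{2}$ ($S{\left(P \right)} = P^{2} - 5 = -5 + P^{2}$)
$a{\left(R \right)} = -2$ ($a{\left(R \right)} = 0 R - 2 = 0 - 2 = -2$)
$a{\left(S{\left(6 \right)} \left(-3\right) + 0 \right)} \left(t{\left(2 \right)} - 15\right) = - 2 \left(-1 - 15\right) = \left(-2\right) \left(-16\right) = 32$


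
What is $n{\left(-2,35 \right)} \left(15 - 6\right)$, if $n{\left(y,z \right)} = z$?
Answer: $315$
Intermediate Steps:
$n{\left(-2,35 \right)} \left(15 - 6\right) = 35 \left(15 - 6\right) = 35 \cdot 9 = 315$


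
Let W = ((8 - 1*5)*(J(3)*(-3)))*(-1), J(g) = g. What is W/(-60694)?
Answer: -27/60694 ≈ -0.00044485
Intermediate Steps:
W = 27 (W = ((8 - 1*5)*(3*(-3)))*(-1) = ((8 - 5)*(-9))*(-1) = (3*(-9))*(-1) = -27*(-1) = 27)
W/(-60694) = 27/(-60694) = 27*(-1/60694) = -27/60694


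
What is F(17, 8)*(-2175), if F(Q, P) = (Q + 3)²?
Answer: -870000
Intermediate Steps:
F(Q, P) = (3 + Q)²
F(17, 8)*(-2175) = (3 + 17)²*(-2175) = 20²*(-2175) = 400*(-2175) = -870000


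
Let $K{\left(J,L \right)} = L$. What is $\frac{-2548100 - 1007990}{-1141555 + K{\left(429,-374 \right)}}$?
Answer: $\frac{3556090}{1141929} \approx 3.1141$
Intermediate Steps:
$\frac{-2548100 - 1007990}{-1141555 + K{\left(429,-374 \right)}} = \frac{-2548100 - 1007990}{-1141555 - 374} = - \frac{3556090}{-1141929} = \left(-3556090\right) \left(- \frac{1}{1141929}\right) = \frac{3556090}{1141929}$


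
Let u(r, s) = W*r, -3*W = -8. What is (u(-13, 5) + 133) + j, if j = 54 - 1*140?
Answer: 37/3 ≈ 12.333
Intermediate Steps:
W = 8/3 (W = -⅓*(-8) = 8/3 ≈ 2.6667)
u(r, s) = 8*r/3
j = -86 (j = 54 - 140 = -86)
(u(-13, 5) + 133) + j = ((8/3)*(-13) + 133) - 86 = (-104/3 + 133) - 86 = 295/3 - 86 = 37/3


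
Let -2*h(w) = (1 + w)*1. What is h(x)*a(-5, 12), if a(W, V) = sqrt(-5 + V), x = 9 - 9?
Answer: -sqrt(7)/2 ≈ -1.3229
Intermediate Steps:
x = 0
h(w) = -1/2 - w/2 (h(w) = -(1 + w)/2 = -1/2 - w/2)
h(x)*a(-5, 12) = (-1/2 - 1/2*0)*sqrt(-5 + 12) = (-1/2 + 0)*sqrt(7) = -sqrt(7)/2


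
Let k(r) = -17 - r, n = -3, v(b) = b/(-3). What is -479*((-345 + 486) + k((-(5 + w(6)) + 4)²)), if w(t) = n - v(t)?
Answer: -59396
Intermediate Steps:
v(b) = -b/3 (v(b) = b*(-⅓) = -b/3)
w(t) = -3 + t/3 (w(t) = -3 - (-1)*t/3 = -3 + t/3)
-479*((-345 + 486) + k((-(5 + w(6)) + 4)²)) = -479*((-345 + 486) + (-17 - (-(5 + (-3 + (⅓)*6)) + 4)²)) = -479*(141 + (-17 - (-(5 + (-3 + 2)) + 4)²)) = -479*(141 + (-17 - (-(5 - 1) + 4)²)) = -479*(141 + (-17 - (-1*4 + 4)²)) = -479*(141 + (-17 - (-4 + 4)²)) = -479*(141 + (-17 - 1*0²)) = -479*(141 + (-17 - 1*0)) = -479*(141 + (-17 + 0)) = -479*(141 - 17) = -479*124 = -59396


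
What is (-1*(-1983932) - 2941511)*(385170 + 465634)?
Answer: -814712043516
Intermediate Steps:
(-1*(-1983932) - 2941511)*(385170 + 465634) = (1983932 - 2941511)*850804 = -957579*850804 = -814712043516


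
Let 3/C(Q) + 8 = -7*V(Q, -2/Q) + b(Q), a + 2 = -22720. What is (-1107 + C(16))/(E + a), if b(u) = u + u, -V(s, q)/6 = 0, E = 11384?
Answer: 8855/90704 ≈ 0.097625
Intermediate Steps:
a = -22722 (a = -2 - 22720 = -22722)
V(s, q) = 0 (V(s, q) = -6*0 = 0)
b(u) = 2*u
C(Q) = 3/(-8 + 2*Q) (C(Q) = 3/(-8 + (-7*0 + 2*Q)) = 3/(-8 + (0 + 2*Q)) = 3/(-8 + 2*Q))
(-1107 + C(16))/(E + a) = (-1107 + 3/(2*(-4 + 16)))/(11384 - 22722) = (-1107 + (3/2)/12)/(-11338) = (-1107 + (3/2)*(1/12))*(-1/11338) = (-1107 + ⅛)*(-1/11338) = -8855/8*(-1/11338) = 8855/90704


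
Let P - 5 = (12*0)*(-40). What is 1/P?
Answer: 1/5 ≈ 0.20000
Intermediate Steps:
P = 5 (P = 5 + (12*0)*(-40) = 5 + 0*(-40) = 5 + 0 = 5)
1/P = 1/5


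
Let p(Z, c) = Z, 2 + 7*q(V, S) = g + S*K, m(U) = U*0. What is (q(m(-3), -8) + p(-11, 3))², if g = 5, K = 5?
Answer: 12996/49 ≈ 265.22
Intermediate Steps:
m(U) = 0
q(V, S) = 3/7 + 5*S/7 (q(V, S) = -2/7 + (5 + S*5)/7 = -2/7 + (5 + 5*S)/7 = -2/7 + (5/7 + 5*S/7) = 3/7 + 5*S/7)
(q(m(-3), -8) + p(-11, 3))² = ((3/7 + (5/7)*(-8)) - 11)² = ((3/7 - 40/7) - 11)² = (-37/7 - 11)² = (-114/7)² = 12996/49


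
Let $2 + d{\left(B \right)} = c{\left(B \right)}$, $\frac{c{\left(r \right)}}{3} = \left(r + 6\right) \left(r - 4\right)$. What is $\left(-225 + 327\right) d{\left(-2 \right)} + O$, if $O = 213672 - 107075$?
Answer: $99049$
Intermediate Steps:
$c{\left(r \right)} = 3 \left(-4 + r\right) \left(6 + r\right)$ ($c{\left(r \right)} = 3 \left(r + 6\right) \left(r - 4\right) = 3 \left(6 + r\right) \left(-4 + r\right) = 3 \left(-4 + r\right) \left(6 + r\right)$)
$O = 106597$
$d{\left(B \right)} = -74 + 3 B^{2} + 6 B$ ($d{\left(B \right)} = -2 + \left(-72 + 3 B^{2} + 6 B\right) = -74 + 3 B^{2} + 6 B$)
$\left(-225 + 327\right) d{\left(-2 \right)} + O = \left(-225 + 327\right) \left(-74 + 3 \left(-2\right)^{2} + 6 \left(-2\right)\right) + 106597 = 102 \left(-74 + 3 \cdot 4 - 12\right) + 106597 = 102 \left(-74 + 12 - 12\right) + 106597 = 102 \left(-74\right) + 106597 = -7548 + 106597 = 99049$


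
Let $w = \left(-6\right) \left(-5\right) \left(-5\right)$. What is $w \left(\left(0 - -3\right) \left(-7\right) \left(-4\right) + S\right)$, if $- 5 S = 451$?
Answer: $930$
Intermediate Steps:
$w = -150$ ($w = 30 \left(-5\right) = -150$)
$S = - \frac{451}{5}$ ($S = \left(- \frac{1}{5}\right) 451 = - \frac{451}{5} \approx -90.2$)
$w \left(\left(0 - -3\right) \left(-7\right) \left(-4\right) + S\right) = - 150 \left(\left(0 - -3\right) \left(-7\right) \left(-4\right) - \frac{451}{5}\right) = - 150 \left(\left(0 + 3\right) \left(-7\right) \left(-4\right) - \frac{451}{5}\right) = - 150 \left(3 \left(-7\right) \left(-4\right) - \frac{451}{5}\right) = - 150 \left(\left(-21\right) \left(-4\right) - \frac{451}{5}\right) = - 150 \left(84 - \frac{451}{5}\right) = \left(-150\right) \left(- \frac{31}{5}\right) = 930$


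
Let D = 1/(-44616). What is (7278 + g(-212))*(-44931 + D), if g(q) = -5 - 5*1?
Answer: -3642433600049/11154 ≈ -3.2656e+8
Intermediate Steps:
D = -1/44616 ≈ -2.2413e-5
g(q) = -10 (g(q) = -5 - 5 = -10)
(7278 + g(-212))*(-44931 + D) = (7278 - 10)*(-44931 - 1/44616) = 7268*(-2004641497/44616) = -3642433600049/11154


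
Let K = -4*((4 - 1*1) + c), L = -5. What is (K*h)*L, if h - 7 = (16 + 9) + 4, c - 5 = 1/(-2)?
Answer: 5400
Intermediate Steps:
c = 9/2 (c = 5 + 1/(-2) = 5 - ½ = 9/2 ≈ 4.5000)
K = -30 (K = -4*((4 - 1*1) + 9/2) = -4*((4 - 1) + 9/2) = -4*(3 + 9/2) = -4*15/2 = -30)
h = 36 (h = 7 + ((16 + 9) + 4) = 7 + (25 + 4) = 7 + 29 = 36)
(K*h)*L = -30*36*(-5) = -1080*(-5) = 5400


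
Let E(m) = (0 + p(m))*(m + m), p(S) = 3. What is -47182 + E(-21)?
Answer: -47308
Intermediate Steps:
E(m) = 6*m (E(m) = (0 + 3)*(m + m) = 3*(2*m) = 6*m)
-47182 + E(-21) = -47182 + 6*(-21) = -47182 - 126 = -47308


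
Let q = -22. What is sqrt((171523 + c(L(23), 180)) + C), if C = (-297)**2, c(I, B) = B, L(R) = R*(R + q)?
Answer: 2*sqrt(64978) ≈ 509.82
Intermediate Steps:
L(R) = R*(-22 + R) (L(R) = R*(R - 22) = R*(-22 + R))
C = 88209
sqrt((171523 + c(L(23), 180)) + C) = sqrt((171523 + 180) + 88209) = sqrt(171703 + 88209) = sqrt(259912) = 2*sqrt(64978)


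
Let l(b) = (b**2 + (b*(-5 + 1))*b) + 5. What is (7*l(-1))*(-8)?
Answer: -112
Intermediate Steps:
l(b) = 5 - 3*b**2 (l(b) = (b**2 + (b*(-4))*b) + 5 = (b**2 + (-4*b)*b) + 5 = (b**2 - 4*b**2) + 5 = -3*b**2 + 5 = 5 - 3*b**2)
(7*l(-1))*(-8) = (7*(5 - 3*(-1)**2))*(-8) = (7*(5 - 3*1))*(-8) = (7*(5 - 3))*(-8) = (7*2)*(-8) = 14*(-8) = -112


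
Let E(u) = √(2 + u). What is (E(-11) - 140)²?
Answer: 19591 - 840*I ≈ 19591.0 - 840.0*I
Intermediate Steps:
(E(-11) - 140)² = (√(2 - 11) - 140)² = (√(-9) - 140)² = (3*I - 140)² = (-140 + 3*I)²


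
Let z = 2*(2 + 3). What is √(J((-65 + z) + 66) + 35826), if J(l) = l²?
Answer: √35947 ≈ 189.60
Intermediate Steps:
z = 10 (z = 2*5 = 10)
√(J((-65 + z) + 66) + 35826) = √(((-65 + 10) + 66)² + 35826) = √((-55 + 66)² + 35826) = √(11² + 35826) = √(121 + 35826) = √35947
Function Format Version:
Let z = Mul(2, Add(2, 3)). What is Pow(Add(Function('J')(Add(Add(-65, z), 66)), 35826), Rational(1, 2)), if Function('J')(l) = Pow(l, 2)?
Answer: Pow(35947, Rational(1, 2)) ≈ 189.60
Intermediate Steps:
z = 10 (z = Mul(2, 5) = 10)
Pow(Add(Function('J')(Add(Add(-65, z), 66)), 35826), Rational(1, 2)) = Pow(Add(Pow(Add(Add(-65, 10), 66), 2), 35826), Rational(1, 2)) = Pow(Add(Pow(Add(-55, 66), 2), 35826), Rational(1, 2)) = Pow(Add(Pow(11, 2), 35826), Rational(1, 2)) = Pow(Add(121, 35826), Rational(1, 2)) = Pow(35947, Rational(1, 2))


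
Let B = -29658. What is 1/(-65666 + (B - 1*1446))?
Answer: -1/96770 ≈ -1.0334e-5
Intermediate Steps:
1/(-65666 + (B - 1*1446)) = 1/(-65666 + (-29658 - 1*1446)) = 1/(-65666 + (-29658 - 1446)) = 1/(-65666 - 31104) = 1/(-96770) = -1/96770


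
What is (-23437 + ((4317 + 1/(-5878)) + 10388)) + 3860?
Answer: -28637617/5878 ≈ -4872.0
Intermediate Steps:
(-23437 + ((4317 + 1/(-5878)) + 10388)) + 3860 = (-23437 + ((4317 - 1/5878) + 10388)) + 3860 = (-23437 + (25375325/5878 + 10388)) + 3860 = (-23437 + 86435989/5878) + 3860 = -51326697/5878 + 3860 = -28637617/5878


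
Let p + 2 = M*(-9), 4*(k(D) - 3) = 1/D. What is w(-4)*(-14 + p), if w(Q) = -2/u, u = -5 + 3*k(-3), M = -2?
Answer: -16/15 ≈ -1.0667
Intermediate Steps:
k(D) = 3 + 1/(4*D)
u = 15/4 (u = -5 + 3*(3 + (¼)/(-3)) = -5 + 3*(3 + (¼)*(-⅓)) = -5 + 3*(3 - 1/12) = -5 + 3*(35/12) = -5 + 35/4 = 15/4 ≈ 3.7500)
p = 16 (p = -2 - 2*(-9) = -2 + 18 = 16)
w(Q) = -8/15 (w(Q) = -2/15/4 = -2*4/15 = -8/15)
w(-4)*(-14 + p) = -8*(-14 + 16)/15 = -8/15*2 = -16/15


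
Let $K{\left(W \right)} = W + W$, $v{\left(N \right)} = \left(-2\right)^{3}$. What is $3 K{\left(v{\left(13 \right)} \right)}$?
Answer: $-48$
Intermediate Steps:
$v{\left(N \right)} = -8$
$K{\left(W \right)} = 2 W$
$3 K{\left(v{\left(13 \right)} \right)} = 3 \cdot 2 \left(-8\right) = 3 \left(-16\right) = -48$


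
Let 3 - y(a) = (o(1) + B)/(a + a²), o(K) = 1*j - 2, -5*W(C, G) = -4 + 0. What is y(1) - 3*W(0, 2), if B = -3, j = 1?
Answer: 13/5 ≈ 2.6000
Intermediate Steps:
W(C, G) = ⅘ (W(C, G) = -(-4 + 0)/5 = -⅕*(-4) = ⅘)
o(K) = -1 (o(K) = 1*1 - 2 = 1 - 2 = -1)
y(a) = 3 + 4/(a + a²) (y(a) = 3 - (-1 - 3)/(a + a²) = 3 - (-4)/(a + a²) = 3 + 4/(a + a²))
y(1) - 3*W(0, 2) = (4 + 3*1 + 3*1²)/(1*(1 + 1)) - 3*⅘ = 1*(4 + 3 + 3*1)/2 - 12/5 = 1*(½)*(4 + 3 + 3) - 12/5 = 1*(½)*10 - 12/5 = 5 - 12/5 = 13/5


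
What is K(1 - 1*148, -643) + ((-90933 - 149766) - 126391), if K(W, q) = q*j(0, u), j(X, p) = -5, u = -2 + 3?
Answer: -363875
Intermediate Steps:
u = 1
K(W, q) = -5*q (K(W, q) = q*(-5) = -5*q)
K(1 - 1*148, -643) + ((-90933 - 149766) - 126391) = -5*(-643) + ((-90933 - 149766) - 126391) = 3215 + (-240699 - 126391) = 3215 - 367090 = -363875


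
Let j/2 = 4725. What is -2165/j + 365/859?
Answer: 317903/1623510 ≈ 0.19581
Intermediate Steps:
j = 9450 (j = 2*4725 = 9450)
-2165/j + 365/859 = -2165/9450 + 365/859 = -2165*1/9450 + 365*(1/859) = -433/1890 + 365/859 = 317903/1623510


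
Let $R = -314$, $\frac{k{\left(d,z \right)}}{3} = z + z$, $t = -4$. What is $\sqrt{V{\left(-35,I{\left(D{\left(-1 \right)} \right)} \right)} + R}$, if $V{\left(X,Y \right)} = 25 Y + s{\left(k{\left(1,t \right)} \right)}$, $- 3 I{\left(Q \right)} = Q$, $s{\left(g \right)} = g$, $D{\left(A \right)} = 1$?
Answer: $\frac{i \sqrt{3117}}{3} \approx 18.61 i$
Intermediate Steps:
$k{\left(d,z \right)} = 6 z$ ($k{\left(d,z \right)} = 3 \left(z + z\right) = 3 \cdot 2 z = 6 z$)
$I{\left(Q \right)} = - \frac{Q}{3}$
$V{\left(X,Y \right)} = -24 + 25 Y$ ($V{\left(X,Y \right)} = 25 Y + 6 \left(-4\right) = 25 Y - 24 = -24 + 25 Y$)
$\sqrt{V{\left(-35,I{\left(D{\left(-1 \right)} \right)} \right)} + R} = \sqrt{\left(-24 + 25 \left(\left(- \frac{1}{3}\right) 1\right)\right) - 314} = \sqrt{\left(-24 + 25 \left(- \frac{1}{3}\right)\right) - 314} = \sqrt{\left(-24 - \frac{25}{3}\right) - 314} = \sqrt{- \frac{97}{3} - 314} = \sqrt{- \frac{1039}{3}} = \frac{i \sqrt{3117}}{3}$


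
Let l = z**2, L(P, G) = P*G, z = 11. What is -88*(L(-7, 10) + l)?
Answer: -4488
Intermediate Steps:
L(P, G) = G*P
l = 121 (l = 11**2 = 121)
-88*(L(-7, 10) + l) = -88*(10*(-7) + 121) = -88*(-70 + 121) = -88*51 = -4488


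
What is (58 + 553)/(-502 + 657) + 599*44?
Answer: 4085791/155 ≈ 26360.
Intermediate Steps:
(58 + 553)/(-502 + 657) + 599*44 = 611/155 + 26356 = 4085791/155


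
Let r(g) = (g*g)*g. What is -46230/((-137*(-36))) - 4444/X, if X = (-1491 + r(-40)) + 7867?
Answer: -9173749/986811 ≈ -9.2964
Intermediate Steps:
r(g) = g³ (r(g) = g²*g = g³)
X = -57624 (X = (-1491 + (-40)³) + 7867 = (-1491 - 64000) + 7867 = -65491 + 7867 = -57624)
-46230/((-137*(-36))) - 4444/X = -46230/((-137*(-36))) - 4444/(-57624) = -46230/4932 - 4444*(-1/57624) = -46230*1/4932 + 1111/14406 = -7705/822 + 1111/14406 = -9173749/986811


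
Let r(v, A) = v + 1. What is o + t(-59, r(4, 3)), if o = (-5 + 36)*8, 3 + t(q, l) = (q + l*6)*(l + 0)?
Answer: 100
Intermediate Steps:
r(v, A) = 1 + v
t(q, l) = -3 + l*(q + 6*l) (t(q, l) = -3 + (q + l*6)*(l + 0) = -3 + (q + 6*l)*l = -3 + l*(q + 6*l))
o = 248 (o = 31*8 = 248)
o + t(-59, r(4, 3)) = 248 + (-3 + 6*(1 + 4)² + (1 + 4)*(-59)) = 248 + (-3 + 6*5² + 5*(-59)) = 248 + (-3 + 6*25 - 295) = 248 + (-3 + 150 - 295) = 248 - 148 = 100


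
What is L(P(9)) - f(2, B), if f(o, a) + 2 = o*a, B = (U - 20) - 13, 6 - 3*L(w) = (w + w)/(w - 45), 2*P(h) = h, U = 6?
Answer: 1568/27 ≈ 58.074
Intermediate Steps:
P(h) = h/2
L(w) = 2 - 2*w/(3*(-45 + w)) (L(w) = 2 - (w + w)/(3*(w - 45)) = 2 - 2*w/(3*(-45 + w)))
B = -27 (B = (6 - 20) - 13 = -14 - 13 = -27)
f(o, a) = -2 + a*o (f(o, a) = -2 + o*a = -2 + a*o)
L(P(9)) - f(2, B) = 2*(-135 + 2*((1/2)*9))/(3*(-45 + (1/2)*9)) - (-2 - 27*2) = 2*(-135 + 2*(9/2))/(3*(-45 + 9/2)) - (-2 - 54) = 2*(-135 + 9)/(3*(-81/2)) - 1*(-56) = (2/3)*(-2/81)*(-126) + 56 = 56/27 + 56 = 1568/27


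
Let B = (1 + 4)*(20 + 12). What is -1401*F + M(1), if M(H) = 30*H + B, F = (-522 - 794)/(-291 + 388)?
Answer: 1862146/97 ≈ 19197.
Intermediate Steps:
F = -1316/97 ≈ -13.567
B = 160 (B = 5*32 = 160)
M(H) = 160 + 30*H (M(H) = 30*H + 160 = 160 + 30*H)
-1401*F + M(1) = -1401*(-1316/97) + (160 + 30*1) = 1843716/97 + (160 + 30) = 1843716/97 + 190 = 1862146/97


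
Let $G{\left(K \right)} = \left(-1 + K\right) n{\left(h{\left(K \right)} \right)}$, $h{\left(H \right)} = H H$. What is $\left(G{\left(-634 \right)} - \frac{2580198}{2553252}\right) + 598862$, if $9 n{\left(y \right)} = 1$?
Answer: $\frac{2293294309369}{3829878} \approx 5.9879 \cdot 10^{5}$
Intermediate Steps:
$h{\left(H \right)} = H^{2}$
$n{\left(y \right)} = \frac{1}{9}$ ($n{\left(y \right)} = \frac{1}{9} \cdot 1 = \frac{1}{9}$)
$G{\left(K \right)} = - \frac{1}{9} + \frac{K}{9}$ ($G{\left(K \right)} = \left(-1 + K\right) \frac{1}{9} = - \frac{1}{9} + \frac{K}{9}$)
$\left(G{\left(-634 \right)} - \frac{2580198}{2553252}\right) + 598862 = \left(\left(- \frac{1}{9} + \frac{1}{9} \left(-634\right)\right) - \frac{2580198}{2553252}\right) + 598862 = \left(\left(- \frac{1}{9} - \frac{634}{9}\right) - \frac{430033}{425542}\right) + 598862 = \left(- \frac{635}{9} - \frac{430033}{425542}\right) + 598862 = - \frac{274089467}{3829878} + 598862 = \frac{2293294309369}{3829878}$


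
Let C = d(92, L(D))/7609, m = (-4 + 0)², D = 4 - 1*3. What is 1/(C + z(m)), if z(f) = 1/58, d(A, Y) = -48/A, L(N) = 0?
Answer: 10150406/174311 ≈ 58.232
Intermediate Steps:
D = 1 (D = 4 - 3 = 1)
m = 16 (m = (-4)² = 16)
z(f) = 1/58
C = -12/175007 (C = -48/92/7609 = -48*1/92*(1/7609) = -12/23*1/7609 = -12/175007 ≈ -6.8569e-5)
1/(C + z(m)) = 1/(-12/175007 + 1/58) = 1/(174311/10150406) = 10150406/174311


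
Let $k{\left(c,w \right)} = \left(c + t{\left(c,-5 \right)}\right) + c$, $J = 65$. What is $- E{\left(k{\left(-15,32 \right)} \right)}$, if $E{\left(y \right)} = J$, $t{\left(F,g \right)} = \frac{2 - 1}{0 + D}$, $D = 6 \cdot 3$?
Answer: $-65$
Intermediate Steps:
$D = 18$
$t{\left(F,g \right)} = \frac{1}{18}$ ($t{\left(F,g \right)} = \frac{2 - 1}{0 + 18} = 1 \cdot \frac{1}{18} = \frac{1}{18}$)
$k{\left(c,w \right)} = \frac{1}{18} + 2 c$ ($k{\left(c,w \right)} = \left(c + \frac{1}{18}\right) + c = \left(\frac{1}{18} + c\right) + c = \frac{1}{18} + 2 c$)
$E{\left(y \right)} = 65$
$- E{\left(k{\left(-15,32 \right)} \right)} = \left(-1\right) 65 = -65$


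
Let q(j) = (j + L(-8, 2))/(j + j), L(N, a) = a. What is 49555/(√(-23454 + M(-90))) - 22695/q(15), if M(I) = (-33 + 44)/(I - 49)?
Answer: -40050 - 49555*I*√9248087/465731 ≈ -40050.0 - 323.58*I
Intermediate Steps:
M(I) = 11/(-49 + I)
q(j) = (2 + j)/(2*j) (q(j) = (j + 2)/(j + j) = (2 + j)/((2*j)) = (2 + j)*(1/(2*j)) = (2 + j)/(2*j))
49555/(√(-23454 + M(-90))) - 22695/q(15) = 49555/(√(-23454 + 11/(-49 - 90))) - 22695*30/(2 + 15) = 49555/(√(-23454 + 11/(-139))) - 22695/((½)*(1/15)*17) = 49555/(√(-23454 + 11*(-1/139))) - 22695/17/30 = 49555/(√(-23454 - 11/139)) - 22695*30/17 = 49555/(√(-3260117/139)) - 40050 = 49555/((7*I*√9248087/139)) - 40050 = 49555*(-I*√9248087/465731) - 40050 = -49555*I*√9248087/465731 - 40050 = -40050 - 49555*I*√9248087/465731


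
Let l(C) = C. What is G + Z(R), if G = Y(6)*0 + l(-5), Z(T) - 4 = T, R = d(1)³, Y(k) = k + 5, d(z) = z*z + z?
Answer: 7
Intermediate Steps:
d(z) = z + z² (d(z) = z² + z = z + z²)
Y(k) = 5 + k
R = 8 (R = (1*(1 + 1))³ = (1*2)³ = 2³ = 8)
Z(T) = 4 + T
G = -5 (G = (5 + 6)*0 - 5 = 11*0 - 5 = 0 - 5 = -5)
G + Z(R) = -5 + (4 + 8) = -5 + 12 = 7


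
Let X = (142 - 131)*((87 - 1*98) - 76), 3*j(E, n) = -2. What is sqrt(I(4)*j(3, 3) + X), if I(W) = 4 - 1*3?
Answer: 13*I*sqrt(51)/3 ≈ 30.946*I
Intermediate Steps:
j(E, n) = -2/3 (j(E, n) = (1/3)*(-2) = -2/3)
I(W) = 1 (I(W) = 4 - 3 = 1)
X = -957 (X = 11*((87 - 98) - 76) = 11*(-11 - 76) = 11*(-87) = -957)
sqrt(I(4)*j(3, 3) + X) = sqrt(1*(-2/3) - 957) = sqrt(-2/3 - 957) = sqrt(-2873/3) = 13*I*sqrt(51)/3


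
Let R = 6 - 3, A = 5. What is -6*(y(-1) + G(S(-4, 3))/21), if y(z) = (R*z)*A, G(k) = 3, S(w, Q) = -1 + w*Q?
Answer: 624/7 ≈ 89.143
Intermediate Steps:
S(w, Q) = -1 + Q*w
R = 3
y(z) = 15*z (y(z) = (3*z)*5 = 15*z)
-6*(y(-1) + G(S(-4, 3))/21) = -6*(15*(-1) + 3/21) = -6*(-15 + 3*(1/21)) = -6*(-15 + 1/7) = -6*(-104/7) = 624/7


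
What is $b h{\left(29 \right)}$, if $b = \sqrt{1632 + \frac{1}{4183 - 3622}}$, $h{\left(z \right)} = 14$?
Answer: $\frac{14 \sqrt{513625233}}{561} \approx 565.57$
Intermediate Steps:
$b = \frac{\sqrt{513625233}}{561}$ ($b = \sqrt{1632 + \frac{1}{561}} = \sqrt{\frac{915553}{561}} = \frac{\sqrt{513625233}}{561} \approx 40.398$)
$b h{\left(29 \right)} = \frac{\sqrt{513625233}}{561} \cdot 14 = \frac{14 \sqrt{513625233}}{561}$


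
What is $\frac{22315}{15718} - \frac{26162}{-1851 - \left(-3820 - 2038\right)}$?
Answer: $- \frac{321798111}{62982026} \approx -5.1094$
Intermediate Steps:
$\frac{22315}{15718} - \frac{26162}{-1851 - \left(-3820 - 2038\right)} = 22315 \cdot \frac{1}{15718} - \frac{26162}{-1851 - \left(-3820 - 2038\right)} = \frac{22315}{15718} - \frac{26162}{-1851 - -5858} = \frac{22315}{15718} - \frac{26162}{-1851 + 5858} = \frac{22315}{15718} - \frac{26162}{4007} = - \frac{321798111}{62982026}$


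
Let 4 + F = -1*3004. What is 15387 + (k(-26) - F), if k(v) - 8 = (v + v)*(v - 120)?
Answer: 25995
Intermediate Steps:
k(v) = 8 + 2*v*(-120 + v) (k(v) = 8 + (v + v)*(v - 120) = 8 + (2*v)*(-120 + v) = 8 + 2*v*(-120 + v))
F = -3008 (F = -4 - 1*3004 = -4 - 3004 = -3008)
15387 + (k(-26) - F) = 15387 + ((8 - 240*(-26) + 2*(-26)²) - 1*(-3008)) = 15387 + ((8 + 6240 + 2*676) + 3008) = 15387 + ((8 + 6240 + 1352) + 3008) = 15387 + (7600 + 3008) = 15387 + 10608 = 25995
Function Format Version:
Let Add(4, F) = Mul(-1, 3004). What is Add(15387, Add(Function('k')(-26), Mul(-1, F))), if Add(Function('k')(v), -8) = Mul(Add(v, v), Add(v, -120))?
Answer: 25995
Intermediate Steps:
Function('k')(v) = Add(8, Mul(2, v, Add(-120, v))) (Function('k')(v) = Add(8, Mul(Add(v, v), Add(v, -120))) = Add(8, Mul(Mul(2, v), Add(-120, v))) = Add(8, Mul(2, v, Add(-120, v))))
F = -3008 (F = Add(-4, Mul(-1, 3004)) = Add(-4, -3004) = -3008)
Add(15387, Add(Function('k')(-26), Mul(-1, F))) = Add(15387, Add(Add(8, Mul(-240, -26), Mul(2, Pow(-26, 2))), Mul(-1, -3008))) = Add(15387, Add(Add(8, 6240, Mul(2, 676)), 3008)) = Add(15387, Add(Add(8, 6240, 1352), 3008)) = Add(15387, Add(7600, 3008)) = Add(15387, 10608) = 25995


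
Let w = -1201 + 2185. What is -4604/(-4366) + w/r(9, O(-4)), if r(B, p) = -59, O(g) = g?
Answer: -34106/2183 ≈ -15.623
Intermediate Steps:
w = 984
-4604/(-4366) + w/r(9, O(-4)) = -4604/(-4366) + 984/(-59) = -4604*(-1/4366) + 984*(-1/59) = 2302/2183 - 984/59 = -34106/2183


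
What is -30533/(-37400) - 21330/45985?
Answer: 7133153/20233400 ≈ 0.35254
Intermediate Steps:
-30533/(-37400) - 21330/45985 = -30533*(-1/37400) - 21330*1/45985 = 30533/37400 - 4266/9197 = 7133153/20233400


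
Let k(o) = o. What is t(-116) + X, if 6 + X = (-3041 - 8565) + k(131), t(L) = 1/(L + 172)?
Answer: -642935/56 ≈ -11481.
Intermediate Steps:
t(L) = 1/(172 + L)
X = -11481 (X = -6 + ((-3041 - 8565) + 131) = -6 + (-11606 + 131) = -6 - 11475 = -11481)
t(-116) + X = 1/(172 - 116) - 11481 = 1/56 - 11481 = -642935/56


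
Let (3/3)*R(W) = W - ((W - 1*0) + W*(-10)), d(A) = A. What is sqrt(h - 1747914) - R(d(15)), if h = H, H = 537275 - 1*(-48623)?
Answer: -150 + 4*I*sqrt(72626) ≈ -150.0 + 1078.0*I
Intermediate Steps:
H = 585898 (H = 537275 + 48623 = 585898)
h = 585898
R(W) = 10*W (R(W) = W - ((W - 1*0) + W*(-10)) = W - ((W + 0) - 10*W) = W - (W - 10*W) = W - (-9)*W = W + 9*W = 10*W)
sqrt(h - 1747914) - R(d(15)) = sqrt(585898 - 1747914) - 10*15 = sqrt(-1162016) - 1*150 = 4*I*sqrt(72626) - 150 = -150 + 4*I*sqrt(72626)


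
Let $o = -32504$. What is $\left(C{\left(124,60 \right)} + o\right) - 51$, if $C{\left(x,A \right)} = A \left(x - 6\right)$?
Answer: $-25475$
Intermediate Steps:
$C{\left(x,A \right)} = A \left(-6 + x\right)$
$\left(C{\left(124,60 \right)} + o\right) - 51 = \left(60 \left(-6 + 124\right) - 32504\right) - 51 = \left(60 \cdot 118 - 32504\right) - 51 = \left(7080 - 32504\right) - 51 = -25424 - 51 = -25475$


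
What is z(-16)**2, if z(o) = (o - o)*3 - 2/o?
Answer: 1/64 ≈ 0.015625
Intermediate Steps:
z(o) = -2/o (z(o) = 0*3 - 2/o = 0 - 2/o = -2/o)
z(-16)**2 = (-2/(-16))**2 = (-2*(-1/16))**2 = (1/8)**2 = 1/64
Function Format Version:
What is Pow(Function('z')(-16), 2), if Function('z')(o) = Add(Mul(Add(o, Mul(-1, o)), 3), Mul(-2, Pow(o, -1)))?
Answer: Rational(1, 64) ≈ 0.015625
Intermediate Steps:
Function('z')(o) = Mul(-2, Pow(o, -1)) (Function('z')(o) = Add(Mul(0, 3), Mul(-2, Pow(o, -1))) = Add(0, Mul(-2, Pow(o, -1))) = Mul(-2, Pow(o, -1)))
Pow(Function('z')(-16), 2) = Pow(Mul(-2, Pow(-16, -1)), 2) = Pow(Mul(-2, Rational(-1, 16)), 2) = Pow(Rational(1, 8), 2) = Rational(1, 64)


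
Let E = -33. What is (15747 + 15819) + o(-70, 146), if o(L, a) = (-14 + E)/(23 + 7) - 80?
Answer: 944533/30 ≈ 31484.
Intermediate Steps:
o(L, a) = -2447/30 (o(L, a) = (-14 - 33)/(23 + 7) - 80 = -47/30 - 80 = -2447/30)
(15747 + 15819) + o(-70, 146) = (15747 + 15819) - 2447/30 = 31566 - 2447/30 = 944533/30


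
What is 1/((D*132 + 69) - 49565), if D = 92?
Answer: -1/37352 ≈ -2.6772e-5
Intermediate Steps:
1/((D*132 + 69) - 49565) = 1/((92*132 + 69) - 49565) = 1/((12144 + 69) - 49565) = 1/(12213 - 49565) = 1/(-37352) = -1/37352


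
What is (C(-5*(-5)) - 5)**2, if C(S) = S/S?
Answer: 16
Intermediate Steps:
C(S) = 1
(C(-5*(-5)) - 5)**2 = (1 - 5)**2 = (-4)**2 = 16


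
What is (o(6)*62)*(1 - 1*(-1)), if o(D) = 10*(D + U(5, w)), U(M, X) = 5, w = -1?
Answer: 13640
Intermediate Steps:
o(D) = 50 + 10*D (o(D) = 10*(D + 5) = 10*(5 + D) = 50 + 10*D)
(o(6)*62)*(1 - 1*(-1)) = ((50 + 10*6)*62)*(1 - 1*(-1)) = ((50 + 60)*62)*(1 + 1) = (110*62)*2 = 6820*2 = 13640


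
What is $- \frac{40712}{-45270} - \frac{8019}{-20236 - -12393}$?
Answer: $\frac{31014743}{16138755} \approx 1.9218$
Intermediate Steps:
$- \frac{40712}{-45270} - \frac{8019}{-20236 - -12393} = \left(-40712\right) \left(- \frac{1}{45270}\right) - \frac{8019}{-20236 + 12393} = \frac{20356}{22635} - \frac{8019}{-7843} = \frac{20356}{22635} - - \frac{729}{713} = \frac{20356}{22635} + \frac{729}{713} = \frac{31014743}{16138755}$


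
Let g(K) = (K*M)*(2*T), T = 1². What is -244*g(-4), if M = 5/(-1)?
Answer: -9760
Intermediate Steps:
T = 1
M = -5 (M = 5*(-1) = -5)
g(K) = -10*K (g(K) = (K*(-5))*(2*1) = -5*K*2 = -10*K)
-244*g(-4) = -(-2440)*(-4) = -244*40 = -9760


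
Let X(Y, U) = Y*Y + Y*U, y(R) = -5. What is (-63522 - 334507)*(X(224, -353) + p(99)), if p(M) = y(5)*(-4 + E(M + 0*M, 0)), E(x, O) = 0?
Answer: 11493485404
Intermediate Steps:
p(M) = 20 (p(M) = -5*(-4 + 0) = -5*(-4) = 20)
X(Y, U) = Y**2 + U*Y
(-63522 - 334507)*(X(224, -353) + p(99)) = (-63522 - 334507)*(224*(-353 + 224) + 20) = -398029*(224*(-129) + 20) = -398029*(-28896 + 20) = -398029*(-28876) = 11493485404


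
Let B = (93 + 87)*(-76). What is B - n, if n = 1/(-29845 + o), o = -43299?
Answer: -1000609919/73144 ≈ -13680.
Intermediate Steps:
n = -1/73144 (n = 1/(-29845 - 43299) = 1/(-73144) = -1/73144 ≈ -1.3672e-5)
B = -13680 (B = 180*(-76) = -13680)
B - n = -13680 - 1*(-1/73144) = -13680 + 1/73144 = -1000609919/73144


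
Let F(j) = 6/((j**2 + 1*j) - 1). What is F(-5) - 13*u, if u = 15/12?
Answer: -1211/76 ≈ -15.934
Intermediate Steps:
u = 5/4 (u = 15*(1/12) = 5/4 ≈ 1.2500)
F(j) = 6/(-1 + j + j**2) (F(j) = 6/((j**2 + j) - 1) = 6/((j + j**2) - 1) = 6/(-1 + j + j**2))
F(-5) - 13*u = 6/(-1 - 5 + (-5)**2) - 13*5/4 = 6/(-1 - 5 + 25) - 65/4 = 6/19 - 65/4 = -1211/76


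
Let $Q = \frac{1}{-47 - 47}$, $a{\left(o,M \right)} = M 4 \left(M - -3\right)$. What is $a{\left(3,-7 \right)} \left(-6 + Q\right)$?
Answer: $- \frac{31640}{47} \approx -673.19$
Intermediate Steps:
$a{\left(o,M \right)} = 4 M \left(3 + M\right)$ ($a{\left(o,M \right)} = 4 M \left(M + 3\right) = 4 M \left(3 + M\right)$)
$Q = - \frac{1}{94}$ ($Q = \frac{1}{-94} = - \frac{1}{94} \approx -0.010638$)
$a{\left(3,-7 \right)} \left(-6 + Q\right) = 4 \left(-7\right) \left(3 - 7\right) \left(-6 - \frac{1}{94}\right) = 4 \left(-7\right) \left(-4\right) \left(- \frac{565}{94}\right) = 112 \left(- \frac{565}{94}\right) = - \frac{31640}{47}$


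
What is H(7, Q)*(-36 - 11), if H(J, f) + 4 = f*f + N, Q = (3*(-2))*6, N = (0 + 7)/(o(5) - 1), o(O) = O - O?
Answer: -60395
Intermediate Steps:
o(O) = 0
N = -7 (N = (0 + 7)/(0 - 1) = 7/(-1) = 7*(-1) = -7)
Q = -36 (Q = -6*6 = -36)
H(J, f) = -11 + f² (H(J, f) = -4 + (f*f - 7) = -4 + (f² - 7) = -4 + (-7 + f²) = -11 + f²)
H(7, Q)*(-36 - 11) = (-11 + (-36)²)*(-36 - 11) = (-11 + 1296)*(-47) = 1285*(-47) = -60395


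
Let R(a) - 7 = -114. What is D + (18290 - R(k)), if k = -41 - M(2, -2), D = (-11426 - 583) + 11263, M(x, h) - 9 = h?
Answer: 17651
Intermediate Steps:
M(x, h) = 9 + h
D = -746 (D = -12009 + 11263 = -746)
k = -48 (k = -41 - (9 - 2) = -41 - 1*7 = -41 - 7 = -48)
R(a) = -107 (R(a) = 7 - 114 = -107)
D + (18290 - R(k)) = -746 + (18290 - 1*(-107)) = -746 + (18290 + 107) = -746 + 18397 = 17651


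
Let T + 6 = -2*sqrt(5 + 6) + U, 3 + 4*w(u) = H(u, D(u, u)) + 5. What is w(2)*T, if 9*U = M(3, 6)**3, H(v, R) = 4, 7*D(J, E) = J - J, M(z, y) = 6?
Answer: 27 - 3*sqrt(11) ≈ 17.050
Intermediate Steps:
D(J, E) = 0 (D(J, E) = (J - J)/7 = (1/7)*0 = 0)
w(u) = 3/2 (w(u) = -3/4 + (4 + 5)/4 = -3/4 + (1/4)*9 = -3/4 + 9/4 = 3/2)
U = 24 (U = (1/9)*6**3 = (1/9)*216 = 24)
T = 18 - 2*sqrt(11) (T = -6 + (-2*sqrt(5 + 6) + 24) = -6 + (-2*sqrt(11) + 24) = -6 + (24 - 2*sqrt(11)) = 18 - 2*sqrt(11) ≈ 11.367)
w(2)*T = 3*(18 - 2*sqrt(11))/2 = 27 - 3*sqrt(11)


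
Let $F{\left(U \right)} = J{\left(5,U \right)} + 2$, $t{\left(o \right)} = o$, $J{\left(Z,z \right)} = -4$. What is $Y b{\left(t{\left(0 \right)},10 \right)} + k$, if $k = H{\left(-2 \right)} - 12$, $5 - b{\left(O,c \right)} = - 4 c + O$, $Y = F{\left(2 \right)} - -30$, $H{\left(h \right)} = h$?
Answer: $1246$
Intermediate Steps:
$F{\left(U \right)} = -2$ ($F{\left(U \right)} = -4 + 2 = -2$)
$Y = 28$ ($Y = -2 - -30 = -2 + 30 = 28$)
$b{\left(O,c \right)} = 5 - O + 4 c$ ($b{\left(O,c \right)} = 5 - \left(- 4 c + O\right) = 5 - \left(O - 4 c\right) = 5 - O + 4 c$)
$k = -14$ ($k = -2 - 12 = -14$)
$Y b{\left(t{\left(0 \right)},10 \right)} + k = 28 \left(5 - 0 + 4 \cdot 10\right) - 14 = 28 \left(5 + 0 + 40\right) - 14 = 28 \cdot 45 - 14 = 1260 - 14 = 1246$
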